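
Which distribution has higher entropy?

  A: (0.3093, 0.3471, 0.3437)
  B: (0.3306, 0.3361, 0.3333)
B

Both distributions are close to uniform, making this a harder comparison.

H(A) = 1.5830 bits
H(B) = 1.5849 bits

The distribution closer to uniform has higher entropy.
Answer: B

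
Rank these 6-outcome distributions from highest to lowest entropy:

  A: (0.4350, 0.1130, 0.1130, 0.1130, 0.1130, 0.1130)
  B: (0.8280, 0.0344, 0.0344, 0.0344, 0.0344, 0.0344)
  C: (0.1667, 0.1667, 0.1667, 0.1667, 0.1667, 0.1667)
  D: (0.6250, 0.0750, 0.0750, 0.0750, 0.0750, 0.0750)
C > A > D > B

Key insight: Entropy is maximized by uniform distributions and minimized by concentrated distributions.

Entropies:
  H(A) = 2.2997 bits
  H(B) = 1.0616 bits
  H(C) = 2.5850 bits
  H(D) = 1.8252 bits

Ranking: C > A > D > B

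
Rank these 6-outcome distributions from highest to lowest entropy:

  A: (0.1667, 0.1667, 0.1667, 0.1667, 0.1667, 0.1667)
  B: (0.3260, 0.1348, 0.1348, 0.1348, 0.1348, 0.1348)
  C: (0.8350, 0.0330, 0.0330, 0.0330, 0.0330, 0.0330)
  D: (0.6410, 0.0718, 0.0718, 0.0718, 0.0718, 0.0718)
A > B > D > C

Key insight: Entropy is maximized by uniform distributions and minimized by concentrated distributions.

Entropies:
  H(A) = 2.5850 bits
  H(B) = 2.4758 bits
  H(C) = 1.0293 bits
  H(D) = 1.7754 bits

Ranking: A > B > D > C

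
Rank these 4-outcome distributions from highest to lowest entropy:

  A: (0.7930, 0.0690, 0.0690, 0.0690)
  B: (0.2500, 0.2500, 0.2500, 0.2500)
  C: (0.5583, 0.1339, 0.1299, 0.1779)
B > C > A

Key insight: Entropy is maximized by uniform distributions and minimized by concentrated distributions.

- Uniform distributions have maximum entropy log₂(4) = 2.0000 bits
- The more "peaked" or concentrated a distribution, the lower its entropy

Entropies:
  H(A) = 1.0638 bits
  H(B) = 2.0000 bits
  H(C) = 1.6835 bits

Ranking: B > C > A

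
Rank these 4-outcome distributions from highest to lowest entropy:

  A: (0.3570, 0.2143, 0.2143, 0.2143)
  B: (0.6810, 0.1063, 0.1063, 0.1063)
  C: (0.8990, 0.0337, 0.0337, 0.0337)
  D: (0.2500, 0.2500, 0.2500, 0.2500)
D > A > B > C

Key insight: Entropy is maximized by uniform distributions and minimized by concentrated distributions.

Entropies:
  H(A) = 1.9593 bits
  H(B) = 1.4089 bits
  H(C) = 0.6322 bits
  H(D) = 2.0000 bits

Ranking: D > A > B > C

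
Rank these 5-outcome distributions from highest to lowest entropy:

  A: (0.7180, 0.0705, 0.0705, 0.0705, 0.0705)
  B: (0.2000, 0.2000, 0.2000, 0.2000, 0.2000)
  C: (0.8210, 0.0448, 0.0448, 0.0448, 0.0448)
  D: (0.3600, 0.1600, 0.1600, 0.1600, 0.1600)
B > D > A > C

Key insight: Entropy is maximized by uniform distributions and minimized by concentrated distributions.

Entropies:
  H(A) = 1.4222 bits
  H(B) = 2.3219 bits
  H(C) = 1.0359 bits
  H(D) = 2.2227 bits

Ranking: B > D > A > C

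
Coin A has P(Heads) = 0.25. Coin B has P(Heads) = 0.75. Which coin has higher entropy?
Equal

For binary distributions, entropy is maximized at p=0.5 and decreases as p moves toward 0 or 1.

H(A) = H(0.25) = 0.8113 bits
H(B) = H(0.75) = 0.8113 bits

Both distributions are equally far from uniform (|0.25-0.5| = |0.75-0.5|), so they have the same entropy.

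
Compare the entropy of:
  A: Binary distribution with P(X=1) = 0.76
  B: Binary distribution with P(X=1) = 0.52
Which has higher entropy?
B

For binary distributions, entropy is maximized at p=0.5 and decreases as p moves toward 0 or 1.

H(A) = H(0.76) = 0.7950 bits
H(B) = H(0.52) = 0.9988 bits

Distribution B (p=0.52) is closer to uniform (p=0.5), so it has higher entropy.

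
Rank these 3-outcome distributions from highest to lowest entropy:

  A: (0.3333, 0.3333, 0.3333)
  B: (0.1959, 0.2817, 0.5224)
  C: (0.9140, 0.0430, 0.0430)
A > B > C

Key insight: Entropy is maximized by uniform distributions and minimized by concentrated distributions.

- Uniform distributions have maximum entropy log₂(3) = 1.5850 bits
- The more "peaked" or concentrated a distribution, the lower its entropy

Entropies:
  H(A) = 1.5850 bits
  H(B) = 1.4650 bits
  H(C) = 0.5090 bits

Ranking: A > B > C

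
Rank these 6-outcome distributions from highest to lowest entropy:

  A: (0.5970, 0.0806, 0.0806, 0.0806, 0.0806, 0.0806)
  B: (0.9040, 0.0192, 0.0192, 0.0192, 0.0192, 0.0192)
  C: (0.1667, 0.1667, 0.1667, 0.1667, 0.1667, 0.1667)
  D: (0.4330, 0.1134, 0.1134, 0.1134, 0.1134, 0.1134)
C > D > A > B

Key insight: Entropy is maximized by uniform distributions and minimized by concentrated distributions.

Entropies:
  H(A) = 1.9084 bits
  H(B) = 0.6791 bits
  H(C) = 2.5850 bits
  H(D) = 2.3035 bits

Ranking: C > D > A > B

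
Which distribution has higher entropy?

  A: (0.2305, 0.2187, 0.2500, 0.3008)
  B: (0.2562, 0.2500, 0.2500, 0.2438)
B

Both distributions are close to uniform, making this a harder comparison.

H(A) = 1.9889 bits
H(B) = 1.9998 bits

The distribution closer to uniform has higher entropy.
Answer: B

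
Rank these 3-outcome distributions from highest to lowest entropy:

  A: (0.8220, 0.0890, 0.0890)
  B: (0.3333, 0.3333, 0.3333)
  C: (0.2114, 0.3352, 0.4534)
B > C > A

Key insight: Entropy is maximized by uniform distributions and minimized by concentrated distributions.

- Uniform distributions have maximum entropy log₂(3) = 1.5850 bits
- The more "peaked" or concentrated a distribution, the lower its entropy

Entropies:
  H(A) = 0.8537 bits
  H(B) = 1.5850 bits
  H(C) = 1.5200 bits

Ranking: B > C > A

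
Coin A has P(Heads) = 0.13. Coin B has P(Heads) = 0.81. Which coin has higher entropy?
B

For binary distributions, entropy is maximized at p=0.5 and decreases as p moves toward 0 or 1.

H(A) = H(0.13) = 0.5574 bits
H(B) = H(0.81) = 0.7015 bits

Distribution B (p=0.81) is closer to uniform (p=0.5), so it has higher entropy.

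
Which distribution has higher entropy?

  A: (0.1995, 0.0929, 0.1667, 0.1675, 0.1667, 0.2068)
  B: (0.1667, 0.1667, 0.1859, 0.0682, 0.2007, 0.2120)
A

Both distributions are close to uniform, making this a harder comparison.

H(A) = 2.5460 bits
H(B) = 2.5164 bits

The distribution closer to uniform has higher entropy.
Answer: A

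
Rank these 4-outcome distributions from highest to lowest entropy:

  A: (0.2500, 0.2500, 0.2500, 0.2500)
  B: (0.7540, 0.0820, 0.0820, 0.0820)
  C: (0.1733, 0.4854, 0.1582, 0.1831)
A > C > B

Key insight: Entropy is maximized by uniform distributions and minimized by concentrated distributions.

- Uniform distributions have maximum entropy log₂(4) = 2.0000 bits
- The more "peaked" or concentrated a distribution, the lower its entropy

Entropies:
  H(A) = 2.0000 bits
  H(B) = 1.1948 bits
  H(C) = 1.8136 bits

Ranking: A > C > B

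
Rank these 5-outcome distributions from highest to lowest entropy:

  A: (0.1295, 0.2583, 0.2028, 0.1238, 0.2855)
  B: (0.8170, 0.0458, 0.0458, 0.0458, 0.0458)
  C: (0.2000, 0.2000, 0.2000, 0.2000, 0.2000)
C > A > B

Key insight: Entropy is maximized by uniform distributions and minimized by concentrated distributions.

- Uniform distributions have maximum entropy log₂(5) = 2.3219 bits
- The more "peaked" or concentrated a distribution, the lower its entropy

Entropies:
  H(A) = 2.2427 bits
  H(B) = 1.0526 bits
  H(C) = 2.3219 bits

Ranking: C > A > B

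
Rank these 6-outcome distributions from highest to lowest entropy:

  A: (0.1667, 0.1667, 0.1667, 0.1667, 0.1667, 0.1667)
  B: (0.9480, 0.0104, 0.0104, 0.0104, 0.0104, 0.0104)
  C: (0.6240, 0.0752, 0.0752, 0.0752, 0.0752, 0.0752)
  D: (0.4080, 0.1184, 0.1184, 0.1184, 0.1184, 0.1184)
A > D > C > B

Key insight: Entropy is maximized by uniform distributions and minimized by concentrated distributions.

Entropies:
  H(A) = 2.5850 bits
  H(B) = 0.4156 bits
  H(C) = 1.8282 bits
  H(D) = 2.3500 bits

Ranking: A > D > C > B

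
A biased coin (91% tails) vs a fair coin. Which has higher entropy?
Fair coin

The fair coin is uniform (p=0.5), maximizing binary entropy at 1 bit. The biased coin has H(0.91) ≈ 0.436 bits — its outcome is more predictable, so its entropy is lower.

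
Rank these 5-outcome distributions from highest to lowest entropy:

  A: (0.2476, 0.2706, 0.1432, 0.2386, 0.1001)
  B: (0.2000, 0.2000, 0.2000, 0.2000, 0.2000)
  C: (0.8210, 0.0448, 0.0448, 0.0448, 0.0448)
B > A > C

Key insight: Entropy is maximized by uniform distributions and minimized by concentrated distributions.

- Uniform distributions have maximum entropy log₂(5) = 2.3219 bits
- The more "peaked" or concentrated a distribution, the lower its entropy

Entropies:
  H(A) = 2.2360 bits
  H(B) = 2.3219 bits
  H(C) = 1.0359 bits

Ranking: B > A > C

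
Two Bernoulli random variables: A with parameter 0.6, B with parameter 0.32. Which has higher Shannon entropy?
A

For binary distributions, entropy is maximized at p=0.5 and decreases as p moves toward 0 or 1.

H(A) = H(0.6) = 0.9710 bits
H(B) = H(0.32) = 0.9044 bits

Distribution A (p=0.6) is closer to uniform (p=0.5), so it has higher entropy.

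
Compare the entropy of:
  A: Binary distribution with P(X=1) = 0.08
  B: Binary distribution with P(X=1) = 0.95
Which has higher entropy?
A

For binary distributions, entropy is maximized at p=0.5 and decreases as p moves toward 0 or 1.

H(A) = H(0.08) = 0.4022 bits
H(B) = H(0.95) = 0.2864 bits

Distribution A (p=0.08) is closer to uniform (p=0.5), so it has higher entropy.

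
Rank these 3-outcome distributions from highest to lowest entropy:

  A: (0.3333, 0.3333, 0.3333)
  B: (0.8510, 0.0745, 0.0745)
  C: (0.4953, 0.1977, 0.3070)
A > C > B

Key insight: Entropy is maximized by uniform distributions and minimized by concentrated distributions.

- Uniform distributions have maximum entropy log₂(3) = 1.5850 bits
- The more "peaked" or concentrated a distribution, the lower its entropy

Entropies:
  H(A) = 1.5850 bits
  H(B) = 0.7563 bits
  H(C) = 1.4875 bits

Ranking: A > C > B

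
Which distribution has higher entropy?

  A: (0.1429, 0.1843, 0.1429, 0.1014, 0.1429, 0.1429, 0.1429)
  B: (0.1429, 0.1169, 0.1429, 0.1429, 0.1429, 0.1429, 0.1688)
B

Both distributions are close to uniform, making this a harder comparison.

H(A) = 2.7897 bits
H(B) = 2.8005 bits

The distribution closer to uniform has higher entropy.
Answer: B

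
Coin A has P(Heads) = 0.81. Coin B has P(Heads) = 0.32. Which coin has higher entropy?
B

For binary distributions, entropy is maximized at p=0.5 and decreases as p moves toward 0 or 1.

H(A) = H(0.81) = 0.7015 bits
H(B) = H(0.32) = 0.9044 bits

Distribution B (p=0.32) is closer to uniform (p=0.5), so it has higher entropy.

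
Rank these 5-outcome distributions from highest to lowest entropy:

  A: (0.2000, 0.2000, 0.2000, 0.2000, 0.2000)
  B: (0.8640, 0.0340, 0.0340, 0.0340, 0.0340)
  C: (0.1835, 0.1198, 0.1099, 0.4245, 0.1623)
A > C > B

Key insight: Entropy is maximized by uniform distributions and minimized by concentrated distributions.

- Uniform distributions have maximum entropy log₂(5) = 2.3219 bits
- The more "peaked" or concentrated a distribution, the lower its entropy

Entropies:
  H(A) = 2.3219 bits
  H(B) = 0.8457 bits
  H(C) = 2.1162 bits

Ranking: A > C > B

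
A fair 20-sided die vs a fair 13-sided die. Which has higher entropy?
20-sided die

Both are uniform distributions; for uniform over n outcomes, H = log₂(n). H(20-sided) = log₂(20) = 4.322 bits and H(13-sided) = log₂(13) = 3.700 bits. More outcomes in a uniform distribution means higher entropy.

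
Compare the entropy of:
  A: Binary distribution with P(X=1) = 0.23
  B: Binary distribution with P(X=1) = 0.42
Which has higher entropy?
B

For binary distributions, entropy is maximized at p=0.5 and decreases as p moves toward 0 or 1.

H(A) = H(0.23) = 0.7780 bits
H(B) = H(0.42) = 0.9815 bits

Distribution B (p=0.42) is closer to uniform (p=0.5), so it has higher entropy.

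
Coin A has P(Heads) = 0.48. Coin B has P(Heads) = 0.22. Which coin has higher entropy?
A

For binary distributions, entropy is maximized at p=0.5 and decreases as p moves toward 0 or 1.

H(A) = H(0.48) = 0.9988 bits
H(B) = H(0.22) = 0.7602 bits

Distribution A (p=0.48) is closer to uniform (p=0.5), so it has higher entropy.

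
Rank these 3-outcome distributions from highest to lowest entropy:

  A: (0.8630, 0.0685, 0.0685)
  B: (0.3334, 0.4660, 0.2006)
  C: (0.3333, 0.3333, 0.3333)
C > B > A

Key insight: Entropy is maximized by uniform distributions and minimized by concentrated distributions.

- Uniform distributions have maximum entropy log₂(3) = 1.5850 bits
- The more "peaked" or concentrated a distribution, the lower its entropy

Entropies:
  H(A) = 0.7133 bits
  H(B) = 1.5066 bits
  H(C) = 1.5850 bits

Ranking: C > B > A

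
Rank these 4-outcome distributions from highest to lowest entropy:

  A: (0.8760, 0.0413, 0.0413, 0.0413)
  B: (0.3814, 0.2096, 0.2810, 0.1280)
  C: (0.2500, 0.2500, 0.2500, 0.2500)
C > B > A

Key insight: Entropy is maximized by uniform distributions and minimized by concentrated distributions.

- Uniform distributions have maximum entropy log₂(4) = 2.0000 bits
- The more "peaked" or concentrated a distribution, the lower its entropy

Entropies:
  H(A) = 0.7373 bits
  H(B) = 1.8971 bits
  H(C) = 2.0000 bits

Ranking: C > B > A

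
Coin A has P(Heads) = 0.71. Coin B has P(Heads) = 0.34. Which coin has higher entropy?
B

For binary distributions, entropy is maximized at p=0.5 and decreases as p moves toward 0 or 1.

H(A) = H(0.71) = 0.8687 bits
H(B) = H(0.34) = 0.9248 bits

Distribution B (p=0.34) is closer to uniform (p=0.5), so it has higher entropy.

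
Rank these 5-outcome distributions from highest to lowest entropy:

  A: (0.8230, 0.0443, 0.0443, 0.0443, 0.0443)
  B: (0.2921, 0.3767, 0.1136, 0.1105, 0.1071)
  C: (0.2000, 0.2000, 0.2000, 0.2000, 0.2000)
C > B > A

Key insight: Entropy is maximized by uniform distributions and minimized by concentrated distributions.

- Uniform distributions have maximum entropy log₂(5) = 2.3219 bits
- The more "peaked" or concentrated a distribution, the lower its entropy

Entropies:
  H(A) = 1.0275 bits
  H(B) = 2.1020 bits
  H(C) = 2.3219 bits

Ranking: C > B > A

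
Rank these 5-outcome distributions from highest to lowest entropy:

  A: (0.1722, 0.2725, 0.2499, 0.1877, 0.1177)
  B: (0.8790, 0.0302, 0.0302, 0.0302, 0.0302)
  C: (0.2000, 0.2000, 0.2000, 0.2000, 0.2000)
C > A > B

Key insight: Entropy is maximized by uniform distributions and minimized by concentrated distributions.

- Uniform distributions have maximum entropy log₂(5) = 2.3219 bits
- The more "peaked" or concentrated a distribution, the lower its entropy

Entropies:
  H(A) = 2.2644 bits
  H(B) = 0.7742 bits
  H(C) = 2.3219 bits

Ranking: C > A > B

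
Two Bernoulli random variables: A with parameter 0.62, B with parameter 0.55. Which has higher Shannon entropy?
B

For binary distributions, entropy is maximized at p=0.5 and decreases as p moves toward 0 or 1.

H(A) = H(0.62) = 0.9580 bits
H(B) = H(0.55) = 0.9928 bits

Distribution B (p=0.55) is closer to uniform (p=0.5), so it has higher entropy.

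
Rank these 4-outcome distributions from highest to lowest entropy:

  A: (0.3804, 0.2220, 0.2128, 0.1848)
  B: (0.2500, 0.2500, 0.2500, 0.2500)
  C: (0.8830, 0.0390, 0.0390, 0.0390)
B > A > C

Key insight: Entropy is maximized by uniform distributions and minimized by concentrated distributions.

- Uniform distributions have maximum entropy log₂(4) = 2.0000 bits
- The more "peaked" or concentrated a distribution, the lower its entropy

Entropies:
  H(A) = 1.9377 bits
  H(B) = 2.0000 bits
  H(C) = 0.7061 bits

Ranking: B > A > C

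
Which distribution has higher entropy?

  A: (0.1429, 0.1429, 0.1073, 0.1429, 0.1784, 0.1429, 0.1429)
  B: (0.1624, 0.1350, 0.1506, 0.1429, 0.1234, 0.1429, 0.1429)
B

Both distributions are close to uniform, making this a harder comparison.

H(A) = 2.7944 bits
H(B) = 2.8029 bits

The distribution closer to uniform has higher entropy.
Answer: B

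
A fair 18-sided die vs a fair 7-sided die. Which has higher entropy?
18-sided die

Both are uniform distributions; for uniform over n outcomes, H = log₂(n). H(18-sided) = log₂(18) = 4.170 bits and H(7-sided) = log₂(7) = 2.807 bits. More outcomes in a uniform distribution means higher entropy.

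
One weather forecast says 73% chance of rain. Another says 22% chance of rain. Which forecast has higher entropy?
73% forecast

Treat each forecast as a Bernoulli distribution. Binary entropy is maximized at p=0.5 and falls off symmetrically toward 0 or 1. The 73% forecast is closer to 50%, so it is more uncertain. H(73%) ≈ 0.841 bits, H(22%) ≈ 0.760 bits.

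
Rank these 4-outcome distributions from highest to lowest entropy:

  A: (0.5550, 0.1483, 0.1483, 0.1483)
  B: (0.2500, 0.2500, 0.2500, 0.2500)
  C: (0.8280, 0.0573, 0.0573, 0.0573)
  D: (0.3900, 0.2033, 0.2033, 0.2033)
B > D > A > C

Key insight: Entropy is maximized by uniform distributions and minimized by concentrated distributions.

Entropies:
  H(A) = 1.6966 bits
  H(B) = 2.0000 bits
  H(C) = 0.9349 bits
  H(D) = 1.9316 bits

Ranking: B > D > A > C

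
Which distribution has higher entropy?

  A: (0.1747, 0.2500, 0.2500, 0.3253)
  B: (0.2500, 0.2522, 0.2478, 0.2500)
B

Both distributions are close to uniform, making this a harder comparison.

H(A) = 1.9668 bits
H(B) = 2.0000 bits

The distribution closer to uniform has higher entropy.
Answer: B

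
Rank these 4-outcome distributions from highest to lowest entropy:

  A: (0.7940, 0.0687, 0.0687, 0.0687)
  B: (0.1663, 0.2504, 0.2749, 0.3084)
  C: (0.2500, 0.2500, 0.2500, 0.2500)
C > B > A

Key insight: Entropy is maximized by uniform distributions and minimized by concentrated distributions.

- Uniform distributions have maximum entropy log₂(4) = 2.0000 bits
- The more "peaked" or concentrated a distribution, the lower its entropy

Entropies:
  H(A) = 1.0603 bits
  H(B) = 1.9662 bits
  H(C) = 2.0000 bits

Ranking: C > B > A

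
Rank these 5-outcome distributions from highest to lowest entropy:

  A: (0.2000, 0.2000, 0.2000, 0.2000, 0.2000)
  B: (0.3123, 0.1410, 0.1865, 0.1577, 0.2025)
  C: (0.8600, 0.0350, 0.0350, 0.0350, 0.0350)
A > B > C

Key insight: Entropy is maximized by uniform distributions and minimized by concentrated distributions.

- Uniform distributions have maximum entropy log₂(5) = 2.3219 bits
- The more "peaked" or concentrated a distribution, the lower its entropy

Entropies:
  H(A) = 2.3219 bits
  H(B) = 2.2615 bits
  H(C) = 0.8642 bits

Ranking: A > B > C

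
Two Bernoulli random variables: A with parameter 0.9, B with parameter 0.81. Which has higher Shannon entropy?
B

For binary distributions, entropy is maximized at p=0.5 and decreases as p moves toward 0 or 1.

H(A) = H(0.9) = 0.4690 bits
H(B) = H(0.81) = 0.7015 bits

Distribution B (p=0.81) is closer to uniform (p=0.5), so it has higher entropy.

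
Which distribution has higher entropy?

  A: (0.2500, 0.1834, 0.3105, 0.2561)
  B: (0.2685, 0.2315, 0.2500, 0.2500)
B

Both distributions are close to uniform, making this a harder comparison.

H(A) = 1.9760 bits
H(B) = 1.9980 bits

The distribution closer to uniform has higher entropy.
Answer: B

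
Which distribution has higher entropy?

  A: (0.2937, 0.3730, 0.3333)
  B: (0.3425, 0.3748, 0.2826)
A

Both distributions are close to uniform, making this a harder comparison.

H(A) = 1.5781 bits
H(B) = 1.5753 bits

The distribution closer to uniform has higher entropy.
Answer: A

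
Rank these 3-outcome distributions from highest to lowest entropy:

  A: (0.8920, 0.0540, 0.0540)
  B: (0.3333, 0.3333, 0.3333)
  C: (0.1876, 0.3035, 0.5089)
B > C > A

Key insight: Entropy is maximized by uniform distributions and minimized by concentrated distributions.

- Uniform distributions have maximum entropy log₂(3) = 1.5850 bits
- The more "peaked" or concentrated a distribution, the lower its entropy

Entropies:
  H(A) = 0.6019 bits
  H(B) = 1.5850 bits
  H(C) = 1.4710 bits

Ranking: B > C > A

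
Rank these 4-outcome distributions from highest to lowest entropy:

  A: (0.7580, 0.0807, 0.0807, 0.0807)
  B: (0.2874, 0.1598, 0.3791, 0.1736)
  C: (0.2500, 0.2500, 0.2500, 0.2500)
C > B > A

Key insight: Entropy is maximized by uniform distributions and minimized by concentrated distributions.

- Uniform distributions have maximum entropy log₂(4) = 2.0000 bits
- The more "peaked" or concentrated a distribution, the lower its entropy

Entropies:
  H(A) = 1.1819 bits
  H(B) = 1.9088 bits
  H(C) = 2.0000 bits

Ranking: C > B > A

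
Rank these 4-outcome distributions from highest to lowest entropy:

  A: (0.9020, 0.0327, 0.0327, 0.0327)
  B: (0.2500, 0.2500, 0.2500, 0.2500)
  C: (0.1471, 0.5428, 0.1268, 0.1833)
B > C > A

Key insight: Entropy is maximized by uniform distributions and minimized by concentrated distributions.

- Uniform distributions have maximum entropy log₂(4) = 2.0000 bits
- The more "peaked" or concentrated a distribution, the lower its entropy

Entropies:
  H(A) = 0.6179 bits
  H(B) = 2.0000 bits
  H(C) = 1.7116 bits

Ranking: B > C > A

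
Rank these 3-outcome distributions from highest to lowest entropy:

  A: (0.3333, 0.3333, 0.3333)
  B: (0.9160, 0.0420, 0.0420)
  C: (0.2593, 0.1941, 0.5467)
A > C > B

Key insight: Entropy is maximized by uniform distributions and minimized by concentrated distributions.

- Uniform distributions have maximum entropy log₂(3) = 1.5850 bits
- The more "peaked" or concentrated a distribution, the lower its entropy

Entropies:
  H(A) = 1.5850 bits
  H(B) = 0.5001 bits
  H(C) = 1.4403 bits

Ranking: A > C > B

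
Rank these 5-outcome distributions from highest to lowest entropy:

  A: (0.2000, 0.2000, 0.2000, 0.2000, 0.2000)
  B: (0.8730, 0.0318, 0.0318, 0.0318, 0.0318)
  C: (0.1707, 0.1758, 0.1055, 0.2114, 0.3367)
A > C > B

Key insight: Entropy is maximized by uniform distributions and minimized by concentrated distributions.

- Uniform distributions have maximum entropy log₂(5) = 2.3219 bits
- The more "peaked" or concentrated a distribution, the lower its entropy

Entropies:
  H(A) = 2.3219 bits
  H(B) = 0.8032 bits
  H(C) = 2.2212 bits

Ranking: A > C > B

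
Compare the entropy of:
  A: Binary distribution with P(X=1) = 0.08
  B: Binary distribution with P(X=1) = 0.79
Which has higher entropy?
B

For binary distributions, entropy is maximized at p=0.5 and decreases as p moves toward 0 or 1.

H(A) = H(0.08) = 0.4022 bits
H(B) = H(0.79) = 0.7415 bits

Distribution B (p=0.79) is closer to uniform (p=0.5), so it has higher entropy.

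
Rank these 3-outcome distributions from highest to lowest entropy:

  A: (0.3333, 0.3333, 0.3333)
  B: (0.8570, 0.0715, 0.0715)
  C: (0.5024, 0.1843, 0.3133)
A > C > B

Key insight: Entropy is maximized by uniform distributions and minimized by concentrated distributions.

- Uniform distributions have maximum entropy log₂(3) = 1.5850 bits
- The more "peaked" or concentrated a distribution, the lower its entropy

Entropies:
  H(A) = 1.5850 bits
  H(B) = 0.7350 bits
  H(C) = 1.4732 bits

Ranking: A > C > B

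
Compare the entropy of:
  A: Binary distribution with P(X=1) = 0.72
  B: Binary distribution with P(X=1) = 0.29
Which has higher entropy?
B

For binary distributions, entropy is maximized at p=0.5 and decreases as p moves toward 0 or 1.

H(A) = H(0.72) = 0.8555 bits
H(B) = H(0.29) = 0.8687 bits

Distribution B (p=0.29) is closer to uniform (p=0.5), so it has higher entropy.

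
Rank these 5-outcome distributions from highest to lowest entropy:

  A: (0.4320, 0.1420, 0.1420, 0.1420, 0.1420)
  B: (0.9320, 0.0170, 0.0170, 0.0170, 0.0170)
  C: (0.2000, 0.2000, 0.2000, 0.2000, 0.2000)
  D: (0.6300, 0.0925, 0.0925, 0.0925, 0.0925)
C > A > D > B

Key insight: Entropy is maximized by uniform distributions and minimized by concentrated distributions.

Entropies:
  H(A) = 2.1226 bits
  H(B) = 0.4944 bits
  H(C) = 2.3219 bits
  H(D) = 1.6907 bits

Ranking: C > A > D > B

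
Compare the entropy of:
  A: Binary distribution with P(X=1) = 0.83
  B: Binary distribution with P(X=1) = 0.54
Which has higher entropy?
B

For binary distributions, entropy is maximized at p=0.5 and decreases as p moves toward 0 or 1.

H(A) = H(0.83) = 0.6577 bits
H(B) = H(0.54) = 0.9954 bits

Distribution B (p=0.54) is closer to uniform (p=0.5), so it has higher entropy.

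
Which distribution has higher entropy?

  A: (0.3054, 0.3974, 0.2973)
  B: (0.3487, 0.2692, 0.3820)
A

Both distributions are close to uniform, making this a harder comparison.

H(A) = 1.5719 bits
H(B) = 1.5700 bits

The distribution closer to uniform has higher entropy.
Answer: A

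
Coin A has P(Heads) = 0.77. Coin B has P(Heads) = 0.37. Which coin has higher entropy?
B

For binary distributions, entropy is maximized at p=0.5 and decreases as p moves toward 0 or 1.

H(A) = H(0.77) = 0.7780 bits
H(B) = H(0.37) = 0.9507 bits

Distribution B (p=0.37) is closer to uniform (p=0.5), so it has higher entropy.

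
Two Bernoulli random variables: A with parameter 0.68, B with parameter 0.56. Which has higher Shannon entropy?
B

For binary distributions, entropy is maximized at p=0.5 and decreases as p moves toward 0 or 1.

H(A) = H(0.68) = 0.9044 bits
H(B) = H(0.56) = 0.9896 bits

Distribution B (p=0.56) is closer to uniform (p=0.5), so it has higher entropy.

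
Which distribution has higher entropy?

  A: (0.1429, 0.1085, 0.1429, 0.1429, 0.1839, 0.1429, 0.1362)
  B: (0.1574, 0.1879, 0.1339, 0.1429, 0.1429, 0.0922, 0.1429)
A

Both distributions are close to uniform, making this a harder comparison.

H(A) = 2.7928 bits
H(B) = 2.7818 bits

The distribution closer to uniform has higher entropy.
Answer: A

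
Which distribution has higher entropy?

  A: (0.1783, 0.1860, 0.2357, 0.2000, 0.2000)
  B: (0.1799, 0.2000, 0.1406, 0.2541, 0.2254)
A

Both distributions are close to uniform, making this a harder comparison.

H(A) = 2.3151 bits
H(B) = 2.2943 bits

The distribution closer to uniform has higher entropy.
Answer: A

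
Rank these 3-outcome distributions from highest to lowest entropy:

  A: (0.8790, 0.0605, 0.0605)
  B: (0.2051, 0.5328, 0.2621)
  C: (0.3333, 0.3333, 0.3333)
C > B > A

Key insight: Entropy is maximized by uniform distributions and minimized by concentrated distributions.

- Uniform distributions have maximum entropy log₂(3) = 1.5850 bits
- The more "peaked" or concentrated a distribution, the lower its entropy

Entropies:
  H(A) = 0.6532 bits
  H(B) = 1.4591 bits
  H(C) = 1.5850 bits

Ranking: C > B > A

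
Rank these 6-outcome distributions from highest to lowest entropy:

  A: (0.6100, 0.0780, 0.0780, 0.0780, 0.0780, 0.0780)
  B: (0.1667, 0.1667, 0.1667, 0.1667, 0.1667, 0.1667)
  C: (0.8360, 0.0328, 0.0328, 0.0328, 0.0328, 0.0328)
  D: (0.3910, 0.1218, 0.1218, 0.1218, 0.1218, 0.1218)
B > D > A > C

Key insight: Entropy is maximized by uniform distributions and minimized by concentrated distributions.

Entropies:
  H(A) = 1.8704 bits
  H(B) = 2.5850 bits
  H(C) = 1.0246 bits
  H(D) = 2.3795 bits

Ranking: B > D > A > C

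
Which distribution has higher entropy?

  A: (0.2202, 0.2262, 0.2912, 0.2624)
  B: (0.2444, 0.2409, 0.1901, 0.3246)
A

Both distributions are close to uniform, making this a harder comparison.

H(A) = 1.9906 bits
H(B) = 1.9737 bits

The distribution closer to uniform has higher entropy.
Answer: A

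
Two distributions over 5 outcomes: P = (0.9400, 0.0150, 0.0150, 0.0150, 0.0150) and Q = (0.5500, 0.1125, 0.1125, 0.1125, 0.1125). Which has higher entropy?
Q

P is highly concentrated on one outcome (94%), making it nearly deterministic. Q spreads its mass more evenly (max 55%). The more spread-out distribution has higher entropy: H(P) ≈ 0.447 bits, H(Q) ≈ 1.893 bits.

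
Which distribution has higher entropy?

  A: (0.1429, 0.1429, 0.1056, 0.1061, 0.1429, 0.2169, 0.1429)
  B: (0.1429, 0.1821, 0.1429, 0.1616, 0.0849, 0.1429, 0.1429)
B

Both distributions are close to uniform, making this a harder comparison.

H(A) = 2.7683 bits
H(B) = 2.7786 bits

The distribution closer to uniform has higher entropy.
Answer: B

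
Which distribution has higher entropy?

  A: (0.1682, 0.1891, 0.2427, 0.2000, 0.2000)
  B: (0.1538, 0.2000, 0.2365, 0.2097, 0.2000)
A

Both distributions are close to uniform, making this a harder comparison.

H(A) = 2.3115 bits
H(B) = 2.3087 bits

The distribution closer to uniform has higher entropy.
Answer: A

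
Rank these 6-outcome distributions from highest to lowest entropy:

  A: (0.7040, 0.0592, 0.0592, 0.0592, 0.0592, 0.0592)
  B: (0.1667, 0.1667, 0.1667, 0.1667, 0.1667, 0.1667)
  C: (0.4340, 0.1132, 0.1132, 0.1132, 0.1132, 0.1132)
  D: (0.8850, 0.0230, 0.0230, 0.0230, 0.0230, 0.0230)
B > C > A > D

Key insight: Entropy is maximized by uniform distributions and minimized by concentrated distributions.

Entropies:
  H(A) = 1.5636 bits
  H(B) = 2.5850 bits
  H(C) = 2.3016 bits
  H(D) = 0.7818 bits

Ranking: B > C > A > D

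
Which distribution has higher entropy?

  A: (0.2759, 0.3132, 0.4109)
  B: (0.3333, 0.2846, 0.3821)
B

Both distributions are close to uniform, making this a harder comparison.

H(A) = 1.5644 bits
H(B) = 1.5746 bits

The distribution closer to uniform has higher entropy.
Answer: B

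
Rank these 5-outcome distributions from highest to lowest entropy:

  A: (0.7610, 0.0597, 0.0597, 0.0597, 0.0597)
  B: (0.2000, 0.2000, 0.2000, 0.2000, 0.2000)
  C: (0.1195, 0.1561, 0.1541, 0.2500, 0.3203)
B > C > A

Key insight: Entropy is maximized by uniform distributions and minimized by concentrated distributions.

- Uniform distributions have maximum entropy log₂(5) = 2.3219 bits
- The more "peaked" or concentrated a distribution, the lower its entropy

Entropies:
  H(A) = 1.2714 bits
  H(B) = 2.3219 bits
  H(C) = 2.2264 bits

Ranking: B > C > A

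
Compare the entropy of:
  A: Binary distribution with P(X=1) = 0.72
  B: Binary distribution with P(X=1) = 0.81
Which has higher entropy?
A

For binary distributions, entropy is maximized at p=0.5 and decreases as p moves toward 0 or 1.

H(A) = H(0.72) = 0.8555 bits
H(B) = H(0.81) = 0.7015 bits

Distribution A (p=0.72) is closer to uniform (p=0.5), so it has higher entropy.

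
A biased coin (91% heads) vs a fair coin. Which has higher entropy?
Fair coin

The fair coin is uniform (p=0.5), maximizing binary entropy at 1 bit. The biased coin has H(0.91) ≈ 0.436 bits — its outcome is more predictable, so its entropy is lower.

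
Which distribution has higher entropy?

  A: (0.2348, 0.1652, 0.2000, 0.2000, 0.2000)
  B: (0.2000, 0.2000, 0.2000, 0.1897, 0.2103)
B

Both distributions are close to uniform, making this a harder comparison.

H(A) = 2.3132 bits
H(B) = 2.3212 bits

The distribution closer to uniform has higher entropy.
Answer: B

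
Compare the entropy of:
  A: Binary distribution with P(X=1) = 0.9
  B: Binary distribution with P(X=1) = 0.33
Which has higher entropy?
B

For binary distributions, entropy is maximized at p=0.5 and decreases as p moves toward 0 or 1.

H(A) = H(0.9) = 0.4690 bits
H(B) = H(0.33) = 0.9149 bits

Distribution B (p=0.33) is closer to uniform (p=0.5), so it has higher entropy.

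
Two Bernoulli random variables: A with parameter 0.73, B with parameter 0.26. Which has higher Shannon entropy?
A

For binary distributions, entropy is maximized at p=0.5 and decreases as p moves toward 0 or 1.

H(A) = H(0.73) = 0.8415 bits
H(B) = H(0.26) = 0.8267 bits

Distribution A (p=0.73) is closer to uniform (p=0.5), so it has higher entropy.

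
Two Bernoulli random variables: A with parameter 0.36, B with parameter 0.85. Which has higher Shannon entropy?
A

For binary distributions, entropy is maximized at p=0.5 and decreases as p moves toward 0 or 1.

H(A) = H(0.36) = 0.9427 bits
H(B) = H(0.85) = 0.6098 bits

Distribution A (p=0.36) is closer to uniform (p=0.5), so it has higher entropy.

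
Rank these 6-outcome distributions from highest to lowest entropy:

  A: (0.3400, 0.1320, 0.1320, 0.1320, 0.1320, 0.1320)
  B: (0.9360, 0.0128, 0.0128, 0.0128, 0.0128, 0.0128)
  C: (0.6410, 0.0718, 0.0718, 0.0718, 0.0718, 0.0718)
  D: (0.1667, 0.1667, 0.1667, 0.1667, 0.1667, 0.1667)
D > A > C > B

Key insight: Entropy is maximized by uniform distributions and minimized by concentrated distributions.

Entropies:
  H(A) = 2.4573 bits
  H(B) = 0.4917 bits
  H(C) = 1.7754 bits
  H(D) = 2.5850 bits

Ranking: D > A > C > B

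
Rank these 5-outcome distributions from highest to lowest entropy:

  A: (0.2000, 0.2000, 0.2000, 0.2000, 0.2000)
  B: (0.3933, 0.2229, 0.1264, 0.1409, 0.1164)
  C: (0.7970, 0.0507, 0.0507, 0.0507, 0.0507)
A > B > C

Key insight: Entropy is maximized by uniform distributions and minimized by concentrated distributions.

- Uniform distributions have maximum entropy log₂(5) = 2.3219 bits
- The more "peaked" or concentrated a distribution, the lower its entropy

Entropies:
  H(A) = 2.3219 bits
  H(B) = 2.1490 bits
  H(C) = 1.1339 bits

Ranking: A > B > C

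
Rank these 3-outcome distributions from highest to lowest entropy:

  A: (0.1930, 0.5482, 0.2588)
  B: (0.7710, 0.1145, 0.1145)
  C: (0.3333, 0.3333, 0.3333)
C > A > B

Key insight: Entropy is maximized by uniform distributions and minimized by concentrated distributions.

- Uniform distributions have maximum entropy log₂(3) = 1.5850 bits
- The more "peaked" or concentrated a distribution, the lower its entropy

Entropies:
  H(A) = 1.4382 bits
  H(B) = 1.0053 bits
  H(C) = 1.5850 bits

Ranking: C > A > B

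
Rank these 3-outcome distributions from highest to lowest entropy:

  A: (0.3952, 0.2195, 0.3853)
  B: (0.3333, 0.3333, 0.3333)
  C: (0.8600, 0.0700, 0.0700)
B > A > C

Key insight: Entropy is maximized by uniform distributions and minimized by concentrated distributions.

- Uniform distributions have maximum entropy log₂(3) = 1.5850 bits
- The more "peaked" or concentrated a distribution, the lower its entropy

Entropies:
  H(A) = 1.5397 bits
  H(B) = 1.5850 bits
  H(C) = 0.7242 bits

Ranking: B > A > C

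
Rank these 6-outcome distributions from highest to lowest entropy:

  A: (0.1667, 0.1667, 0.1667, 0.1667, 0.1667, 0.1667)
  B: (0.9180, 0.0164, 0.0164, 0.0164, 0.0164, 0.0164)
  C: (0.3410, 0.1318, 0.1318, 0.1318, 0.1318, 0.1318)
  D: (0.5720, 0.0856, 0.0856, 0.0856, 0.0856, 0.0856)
A > C > D > B

Key insight: Entropy is maximized by uniform distributions and minimized by concentrated distributions.

Entropies:
  H(A) = 2.5850 bits
  H(B) = 0.5996 bits
  H(C) = 2.4559 bits
  H(D) = 1.9788 bits

Ranking: A > C > D > B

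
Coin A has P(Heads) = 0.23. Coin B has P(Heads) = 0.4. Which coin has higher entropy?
B

For binary distributions, entropy is maximized at p=0.5 and decreases as p moves toward 0 or 1.

H(A) = H(0.23) = 0.7780 bits
H(B) = H(0.4) = 0.9710 bits

Distribution B (p=0.4) is closer to uniform (p=0.5), so it has higher entropy.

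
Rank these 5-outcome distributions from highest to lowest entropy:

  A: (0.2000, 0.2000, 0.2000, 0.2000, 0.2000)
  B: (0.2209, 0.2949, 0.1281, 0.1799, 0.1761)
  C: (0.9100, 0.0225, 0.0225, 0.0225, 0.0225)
A > B > C

Key insight: Entropy is maximized by uniform distributions and minimized by concentrated distributions.

- Uniform distributions have maximum entropy log₂(5) = 2.3219 bits
- The more "peaked" or concentrated a distribution, the lower its entropy

Entropies:
  H(A) = 2.3219 bits
  H(B) = 2.2671 bits
  H(C) = 0.6165 bits

Ranking: A > B > C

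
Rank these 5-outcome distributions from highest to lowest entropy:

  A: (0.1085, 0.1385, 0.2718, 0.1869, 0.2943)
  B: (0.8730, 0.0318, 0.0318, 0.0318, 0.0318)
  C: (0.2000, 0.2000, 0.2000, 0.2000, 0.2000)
C > A > B

Key insight: Entropy is maximized by uniform distributions and minimized by concentrated distributions.

- Uniform distributions have maximum entropy log₂(5) = 2.3219 bits
- The more "peaked" or concentrated a distribution, the lower its entropy

Entropies:
  H(A) = 2.2250 bits
  H(B) = 0.8032 bits
  H(C) = 2.3219 bits

Ranking: C > A > B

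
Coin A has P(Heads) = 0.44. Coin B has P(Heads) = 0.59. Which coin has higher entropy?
A

For binary distributions, entropy is maximized at p=0.5 and decreases as p moves toward 0 or 1.

H(A) = H(0.44) = 0.9896 bits
H(B) = H(0.59) = 0.9765 bits

Distribution A (p=0.44) is closer to uniform (p=0.5), so it has higher entropy.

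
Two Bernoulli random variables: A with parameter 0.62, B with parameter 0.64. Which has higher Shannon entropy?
A

For binary distributions, entropy is maximized at p=0.5 and decreases as p moves toward 0 or 1.

H(A) = H(0.62) = 0.9580 bits
H(B) = H(0.64) = 0.9427 bits

Distribution A (p=0.62) is closer to uniform (p=0.5), so it has higher entropy.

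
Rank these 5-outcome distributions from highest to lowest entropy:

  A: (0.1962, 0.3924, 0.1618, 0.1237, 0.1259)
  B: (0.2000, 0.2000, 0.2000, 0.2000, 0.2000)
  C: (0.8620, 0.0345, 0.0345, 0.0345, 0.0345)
B > A > C

Key insight: Entropy is maximized by uniform distributions and minimized by concentrated distributions.

- Uniform distributions have maximum entropy log₂(5) = 2.3219 bits
- The more "peaked" or concentrated a distribution, the lower its entropy

Entropies:
  H(A) = 2.1651 bits
  H(B) = 2.3219 bits
  H(C) = 0.8550 bits

Ranking: B > A > C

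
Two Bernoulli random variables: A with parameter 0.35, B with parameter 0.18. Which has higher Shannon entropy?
A

For binary distributions, entropy is maximized at p=0.5 and decreases as p moves toward 0 or 1.

H(A) = H(0.35) = 0.9341 bits
H(B) = H(0.18) = 0.6801 bits

Distribution A (p=0.35) is closer to uniform (p=0.5), so it has higher entropy.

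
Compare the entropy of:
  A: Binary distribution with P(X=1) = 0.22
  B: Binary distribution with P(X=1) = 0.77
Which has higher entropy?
B

For binary distributions, entropy is maximized at p=0.5 and decreases as p moves toward 0 or 1.

H(A) = H(0.22) = 0.7602 bits
H(B) = H(0.77) = 0.7780 bits

Distribution B (p=0.77) is closer to uniform (p=0.5), so it has higher entropy.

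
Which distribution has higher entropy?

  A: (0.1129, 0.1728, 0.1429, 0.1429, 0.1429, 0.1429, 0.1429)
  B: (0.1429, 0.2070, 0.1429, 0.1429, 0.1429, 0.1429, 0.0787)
A

Both distributions are close to uniform, making this a harder comparison.

H(A) = 2.7982 bits
H(B) = 2.7643 bits

The distribution closer to uniform has higher entropy.
Answer: A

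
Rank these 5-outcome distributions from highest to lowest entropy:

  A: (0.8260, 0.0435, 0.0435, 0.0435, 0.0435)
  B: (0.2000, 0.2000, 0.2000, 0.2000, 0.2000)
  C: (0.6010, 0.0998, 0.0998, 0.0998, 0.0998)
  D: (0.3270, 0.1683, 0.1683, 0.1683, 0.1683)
B > D > C > A

Key insight: Entropy is maximized by uniform distributions and minimized by concentrated distributions.

Entropies:
  H(A) = 1.0148 bits
  H(B) = 2.3219 bits
  H(C) = 1.7684 bits
  H(D) = 2.2578 bits

Ranking: B > D > C > A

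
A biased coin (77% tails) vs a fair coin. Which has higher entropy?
Fair coin

The fair coin is uniform (p=0.5), maximizing binary entropy at 1 bit. The biased coin has H(0.77) ≈ 0.778 bits — its outcome is more predictable, so its entropy is lower.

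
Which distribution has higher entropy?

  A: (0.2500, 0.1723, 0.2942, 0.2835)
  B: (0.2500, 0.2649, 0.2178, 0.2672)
B

Both distributions are close to uniform, making this a harder comparison.

H(A) = 1.9720 bits
H(B) = 1.9954 bits

The distribution closer to uniform has higher entropy.
Answer: B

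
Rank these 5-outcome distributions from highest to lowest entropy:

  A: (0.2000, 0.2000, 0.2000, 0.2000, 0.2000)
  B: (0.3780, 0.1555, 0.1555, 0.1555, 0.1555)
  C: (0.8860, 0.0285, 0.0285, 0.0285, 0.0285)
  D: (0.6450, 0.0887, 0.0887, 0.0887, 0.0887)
A > B > D > C

Key insight: Entropy is maximized by uniform distributions and minimized by concentrated distributions.

Entropies:
  H(A) = 2.3219 bits
  H(B) = 2.2006 bits
  H(C) = 0.7399 bits
  H(D) = 1.6485 bits

Ranking: A > B > D > C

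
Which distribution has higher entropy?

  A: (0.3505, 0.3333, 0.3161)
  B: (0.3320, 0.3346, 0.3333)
B

Both distributions are close to uniform, making this a harder comparison.

H(A) = 1.5837 bits
H(B) = 1.5850 bits

The distribution closer to uniform has higher entropy.
Answer: B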